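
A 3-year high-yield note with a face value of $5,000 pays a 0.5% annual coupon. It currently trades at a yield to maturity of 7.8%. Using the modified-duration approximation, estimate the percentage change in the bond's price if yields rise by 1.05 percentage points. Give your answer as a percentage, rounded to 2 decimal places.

Periodic yield y = 0.078. Modified duration first:
  t   CF        PV=CF/(1+0.078)^t    t·PV
  1        25.00        23.1911        23.1911
  2        25.00        21.5131        43.0261
  3     5,025.00     4,011.2505    12,033.7515
  Σ                  4,055.9547    12,099.9687
P = 4,055.9547; D_Mac = 2.98326 yrs; D_mod = 2.98326/(1+0.078) = 2.76740 yrs.
ΔP/P ≈ -D_mod · Δy = -2.76740 × (+0.0105) = -0.029058 = -2.9058%.

-2.91%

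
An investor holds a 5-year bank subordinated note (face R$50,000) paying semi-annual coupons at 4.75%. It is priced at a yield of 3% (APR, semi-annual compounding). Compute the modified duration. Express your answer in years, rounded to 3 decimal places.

4.465 years

Periodic yield y = 0.015. First find Macaulay duration:
  t   CF        PV=CF/(1+0.015)^t    t·PV
  1     1,187.50     1,169.9507     1,169.9507
  2     1,187.50     1,152.6608     2,305.3217
  3     1,187.50     1,135.6264     3,406.8793
  4     1,187.50     1,118.8438     4,475.3751
  5     1,187.50     1,102.3091     5,511.5457
  6     1,187.50     1,086.0189     6,516.1131
  7     1,187.50     1,069.9693     7,489.7852
  8     1,187.50     1,054.1570     8,433.2557
  9     1,187.50     1,038.5783     9,347.2046
  10   51,187.50    44,106.5914   441,065.9142
  Σ                 54,034.7057   489,721.3453
P = 54,034.7057; Macaulay duration = 489,721.3453 / 54,034.7057 = 9.06309 half-year periods = 4.53154 years.
Modified duration = D_Mac / (1 + y) = 4.53154 / 1.015 = 4.46458 years.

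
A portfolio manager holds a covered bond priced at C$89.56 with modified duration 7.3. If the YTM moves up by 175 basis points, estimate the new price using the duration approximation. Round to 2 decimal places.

C$78.12

Duration approximation: ΔP/P ≈ -D_mod · Δy = -7.3 × (+0.0175) = -0.127750.
New price ≈ 89.56 × (1 - 0.127750) = 78.11871.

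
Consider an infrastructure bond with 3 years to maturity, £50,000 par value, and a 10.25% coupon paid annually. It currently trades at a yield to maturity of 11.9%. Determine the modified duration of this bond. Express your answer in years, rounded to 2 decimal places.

Periodic yield y = 0.119. First find Macaulay duration:
  t   CF        PV=CF/(1+0.119)^t    t·PV
  1     5,125.00     4,579.9821     4,579.9821
  2     5,125.00     4,092.9242     8,185.8483
  3    55,125.00    39,342.1729   118,026.5188
  Σ                 48,015.0792   130,792.3492
P = 48,015.0792; Macaulay duration = 130,792.3492 / 48,015.0792 = 2.72398 years.
Modified duration = D_Mac / (1 + y) = 2.72398 / 1.119 = 2.43430 years.

2.43 years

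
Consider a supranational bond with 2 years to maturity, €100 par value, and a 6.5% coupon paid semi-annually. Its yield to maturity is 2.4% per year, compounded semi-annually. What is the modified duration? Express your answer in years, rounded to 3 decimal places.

1.889 years

Periodic yield y = 0.012. First find Macaulay duration:
  t   CF        PV=CF/(1+0.012)^t    t·PV
  1         3.25         3.2115         3.2115
  2         3.25         3.1734         6.3468
  3         3.25         3.1358         9.4073
  4       103.25        98.4392       393.7567
  Σ                    107.9598       412.7222
P = 107.9598; Macaulay duration = 412.7222 / 107.9598 = 3.82293 half-year periods = 1.91146 years.
Modified duration = D_Mac / (1 + y) = 1.91146 / 1.012 = 1.88880 years.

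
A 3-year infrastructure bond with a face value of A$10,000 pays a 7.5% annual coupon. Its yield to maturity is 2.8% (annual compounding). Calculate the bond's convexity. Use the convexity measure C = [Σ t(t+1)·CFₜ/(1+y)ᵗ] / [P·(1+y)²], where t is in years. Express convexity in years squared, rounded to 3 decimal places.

With y = 0.028:
  t   CF        PV=CF/(1+0.028)^t    t·PV        t(t+1)·PV
  1       750.00       729.5720       729.5720       1,459.1440
  2       750.00       709.7004     1,419.4007       4,258.2022
  3    10,750.00     9,895.3035    29,685.9106     118,743.6423
  Σ                 11,334.5759    31,834.8833     124,460.9885
P = 11,334.5759.
Convexity = Σ t(t+1)·PV / [P·(1+y)²] = 124,460.9885 / (11,334.5759 × 1.056784) = 10.39063.

10.391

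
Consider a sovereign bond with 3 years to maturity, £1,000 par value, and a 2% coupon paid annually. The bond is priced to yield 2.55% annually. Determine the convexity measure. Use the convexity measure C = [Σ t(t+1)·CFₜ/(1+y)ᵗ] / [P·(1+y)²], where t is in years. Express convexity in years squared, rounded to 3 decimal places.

With y = 0.0255:
  t   CF        PV=CF/(1+0.0255)^t    t·PV        t(t+1)·PV
  1        20.00        19.5027        19.5027          39.0054
  2        20.00        19.0177        38.0355         114.1064
  3     1,020.00       945.7866     2,837.3599      11,349.4398
  Σ                    984.3071     2,894.8981      11,502.5515
P = 984.3071.
Convexity = Σ t(t+1)·PV / [P·(1+y)²] = 11,502.5515 / (984.3071 × 1.051650) = 11.11200.

11.112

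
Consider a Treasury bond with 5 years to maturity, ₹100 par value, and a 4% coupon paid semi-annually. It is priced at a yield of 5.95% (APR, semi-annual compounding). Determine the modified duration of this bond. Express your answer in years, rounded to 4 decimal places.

4.4265 years

Periodic yield y = 0.02975. First find Macaulay duration:
  t   CF        PV=CF/(1+0.02975)^t    t·PV
  1         2.00         1.9422         1.9422
  2         2.00         1.8861         3.7722
  3         2.00         1.8316         5.4949
  4         2.00         1.7787         7.1148
  5         2.00         1.7273         8.6366
  6         2.00         1.6774        10.0645
  7         2.00         1.6289        11.4026
  8         2.00         1.5819        12.6551
  9         2.00         1.5362        13.8257
  10      102.00        76.0820       760.8204
  Σ                     91.6724       835.7290
P = 91.6724; Macaulay duration = 835.7290 / 91.6724 = 9.11647 half-year periods = 4.55823 years.
Modified duration = D_Mac / (1 + y) = 4.55823 / 1.02975 = 4.42655 years.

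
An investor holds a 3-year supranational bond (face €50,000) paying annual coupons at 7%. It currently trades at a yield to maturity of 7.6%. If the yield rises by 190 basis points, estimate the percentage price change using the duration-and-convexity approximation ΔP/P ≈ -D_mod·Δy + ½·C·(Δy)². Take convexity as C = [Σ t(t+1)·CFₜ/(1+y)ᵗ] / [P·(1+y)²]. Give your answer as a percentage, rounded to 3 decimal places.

-4.785%

With y = 0.076:
  t   CF        PV=CF/(1+0.076)^t    t·PV        t(t+1)·PV
  1     3,500.00     3,252.7881     3,252.7881       6,505.5762
  2     3,500.00     3,023.0373     6,046.0745      18,138.2236
  3    53,500.00    42,945.4312   128,836.2937     515,345.1748
  Σ                 49,221.2566   138,135.1563     539,988.9746
P = 49,221.2566; D_Mac = 2.80641 yrs; D_mod = 2.60819 yrs; C = 9.47562.
Duration effect: -2.60819 × (+0.019) = -0.049556
Convexity effect: 0.5 × 9.47562 × (0.019)² = +0.0017103
ΔP/P ≈ -0.049556 + 0.0017103 = -0.047845 = -4.7845%.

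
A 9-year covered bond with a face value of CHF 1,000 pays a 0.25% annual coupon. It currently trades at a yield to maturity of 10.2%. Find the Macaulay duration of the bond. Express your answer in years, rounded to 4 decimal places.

Periodic yield y = 0.102. Discount each cash flow and weight by its year:
  t   CF        PV=CF/(1+0.102)^t    t·PV
  1         2.50         2.2686         2.2686
  2         2.50         2.0586         4.1172
  3         2.50         1.8681         5.6042
  4         2.50         1.6952         6.7807
  5         2.50         1.5383         7.6913
  6         2.50         1.3959         8.3753
  7         2.50         1.2667         8.8668
  8         2.50         1.1494         9.1955
  9     1,002.50       418.2636     3,764.3720
  Σ                    431.5043     3,817.2718
Price P = Σ PV = 431.5043.
Macaulay duration = Σ(t·PV) / P = 3,817.2718 / 431.5043 = 8.84643 years.

8.8464 years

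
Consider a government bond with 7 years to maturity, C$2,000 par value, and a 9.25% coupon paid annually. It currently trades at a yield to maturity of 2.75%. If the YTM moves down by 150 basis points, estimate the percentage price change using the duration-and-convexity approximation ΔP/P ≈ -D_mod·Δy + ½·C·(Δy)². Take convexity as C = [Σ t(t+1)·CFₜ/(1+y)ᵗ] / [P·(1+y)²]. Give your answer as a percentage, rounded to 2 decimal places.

+8.80%

With y = 0.0275:
  t   CF        PV=CF/(1+0.0275)^t    t·PV        t(t+1)·PV
  1       185.00       180.0487       180.0487         360.0973
  2       185.00       175.2298       350.4597       1,051.3790
  3       185.00       170.5400       511.6200       2,046.4799
  4       185.00       165.9757       663.9026       3,319.5132
  5       185.00       161.5335       807.6674       4,846.0047
  6       185.00       157.2102       943.2613       6,602.8288
  7     2,185.00     1,807.0852    12,649.5964     101,196.7708
  Σ                  2,817.6230    16,106.5560     119,423.0738
P = 2,817.6230; D_Mac = 5.71636 yrs; D_mod = 5.56337 yrs; C = 40.14595.
Duration effect: -5.56337 × (-0.015) = +0.083451
Convexity effect: 0.5 × 40.14595 × (-0.015)² = +0.0045164
ΔP/P ≈ +0.083451 + 0.0045164 = +0.087967 = +8.7967%.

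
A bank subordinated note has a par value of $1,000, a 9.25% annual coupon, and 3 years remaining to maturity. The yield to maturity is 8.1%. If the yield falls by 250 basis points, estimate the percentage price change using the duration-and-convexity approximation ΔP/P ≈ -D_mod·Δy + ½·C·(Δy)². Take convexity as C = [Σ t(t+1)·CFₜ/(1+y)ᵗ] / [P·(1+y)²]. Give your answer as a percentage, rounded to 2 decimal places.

With y = 0.081:
  t   CF        PV=CF/(1+0.081)^t    t·PV        t(t+1)·PV
  1        92.50        85.5689        85.5689         171.1378
  2        92.50        79.1572       158.3144         474.9431
  3     1,092.50       864.8571     2,594.5714      10,378.2854
  Σ                  1,029.5832     2,838.4546      11,024.3664
P = 1,029.5832; D_Mac = 2.75690 yrs; D_mod = 2.55032 yrs; C = 9.16307.
Duration effect: -2.55032 × (-0.025) = +0.063758
Convexity effect: 0.5 × 9.16307 × (-0.025)² = +0.0028635
ΔP/P ≈ +0.063758 + 0.0028635 = +0.066621 = +6.6621%.

+6.66%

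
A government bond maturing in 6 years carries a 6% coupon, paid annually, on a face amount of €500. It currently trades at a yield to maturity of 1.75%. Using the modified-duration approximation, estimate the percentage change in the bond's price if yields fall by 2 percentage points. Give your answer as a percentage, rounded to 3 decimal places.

Periodic yield y = 0.0175. Modified duration first:
  t   CF        PV=CF/(1+0.0175)^t    t·PV
  1        30.00        29.4840        29.4840
  2        30.00        28.9769        57.9539
  3        30.00        28.4786        85.4357
  4        30.00        27.9888       111.9550
  5        30.00        27.5074       137.5369
  6       530.00       477.6055     2,865.6333
  Σ                    620.0412     3,287.9988
P = 620.0412; D_Mac = 5.30287 yrs; D_mod = 5.30287/(1+0.0175) = 5.21167 yrs.
ΔP/P ≈ -D_mod · Δy = -5.21167 × (-0.02) = +0.104233 = +10.4233%.

+10.423%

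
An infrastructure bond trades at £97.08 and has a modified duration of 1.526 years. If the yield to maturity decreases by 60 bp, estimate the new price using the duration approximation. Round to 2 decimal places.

Duration approximation: ΔP/P ≈ -D_mod · Δy = -1.526 × (-0.006) = +0.009156.
New price ≈ 97.08 × (1 + 0.009156) = 97.96886448.

£97.97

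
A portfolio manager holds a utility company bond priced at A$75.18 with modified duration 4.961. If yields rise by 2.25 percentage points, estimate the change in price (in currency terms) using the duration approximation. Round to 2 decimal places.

-A$8.39

Duration approximation: ΔP/P ≈ -D_mod · Δy = -4.961 × (+0.0225) = -0.1116225.
ΔP ≈ 75.18 × (-0.1116225) = -8.39177955.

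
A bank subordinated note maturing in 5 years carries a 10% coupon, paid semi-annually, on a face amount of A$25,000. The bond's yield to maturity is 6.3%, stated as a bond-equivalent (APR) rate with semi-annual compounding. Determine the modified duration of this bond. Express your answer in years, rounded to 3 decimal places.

Periodic yield y = 0.0315. First find Macaulay duration:
  t   CF        PV=CF/(1+0.0315)^t    t·PV
  1     1,250.00     1,211.8274     1,211.8274
  2     1,250.00     1,174.8206     2,349.6412
  3     1,250.00     1,138.9439     3,416.8316
  4     1,250.00     1,104.1627     4,416.6509
  5     1,250.00     1,070.4438     5,352.2188
  6     1,250.00     1,037.7545     6,226.5269
  7     1,250.00     1,006.0635     7,042.4444
  8     1,250.00       975.3403     7,802.7221
  9     1,250.00       945.5553     8,509.9975
  10   26,250.00    19,250.2771   192,502.7707
  Σ                 28,915.1889   238,831.6315
P = 28,915.1889; Macaulay duration = 238,831.6315 / 28,915.1889 = 8.25973 half-year periods = 4.12986 years.
Modified duration = D_Mac / (1 + y) = 4.12986 / 1.0315 = 4.00375 years.

4.004 years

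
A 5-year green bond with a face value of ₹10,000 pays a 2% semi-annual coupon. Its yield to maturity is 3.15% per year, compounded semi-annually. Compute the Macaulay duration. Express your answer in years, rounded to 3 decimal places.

Periodic yield y = 0.01575. Discount each cash flow and weight by its period:
  t   CF        PV=CF/(1+0.01575)^t    t·PV
  1       100.00        98.4494        98.4494
  2       100.00        96.9229       193.8458
  3       100.00        95.4200       286.2601
  4       100.00        93.9405       375.7618
  5       100.00        92.4838       462.4192
  6       100.00        91.0498       546.2988
  7       100.00        89.6380       627.4660
  8       100.00        88.2481       705.9848
  9       100.00        86.8797       781.9177
  10   10,100.00     8,638.7929    86,387.9292
  Σ                  9,471.8252    90,466.3328
Price P = Σ PV = 9,471.8252.
Macaulay duration = Σ(t·PV) / P = 90,466.3328 / 9,471.8252 = 9.55110 half-year periods.
In years: 9.55110 / 2 = 4.77555 years.

4.776 years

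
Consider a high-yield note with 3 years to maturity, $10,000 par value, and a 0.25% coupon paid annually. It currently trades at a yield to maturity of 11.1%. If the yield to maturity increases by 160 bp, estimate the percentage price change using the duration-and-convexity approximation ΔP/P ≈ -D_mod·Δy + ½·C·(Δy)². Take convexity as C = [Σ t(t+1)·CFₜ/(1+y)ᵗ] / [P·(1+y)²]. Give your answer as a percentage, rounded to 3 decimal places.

With y = 0.111:
  t   CF        PV=CF/(1+0.111)^t    t·PV        t(t+1)·PV
  1        25.00        22.5023        22.5023          45.0045
  2        25.00        20.2541        40.5081         121.5243
  3    10,025.00     7,310.4179    21,931.2537      87,725.0149
  Σ                  7,353.1742    21,994.2641      87,891.5437
P = 7,353.1742; D_Mac = 2.99113 yrs; D_mod = 2.69228 yrs; C = 9.68376.
Duration effect: -2.69228 × (+0.016) = -0.043077
Convexity effect: 0.5 × 9.68376 × (0.016)² = +0.0012395
ΔP/P ≈ -0.043077 + 0.0012395 = -0.041837 = -4.1837%.

-4.184%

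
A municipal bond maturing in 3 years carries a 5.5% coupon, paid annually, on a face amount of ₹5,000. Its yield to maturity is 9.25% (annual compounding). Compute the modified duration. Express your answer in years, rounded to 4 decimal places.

Periodic yield y = 0.0925. First find Macaulay duration:
  t   CF        PV=CF/(1+0.0925)^t    t·PV
  1       275.00       251.7162       251.7162
  2       275.00       230.4039       460.8078
  3     5,275.00     4,045.3689    12,136.1066
  Σ                  4,527.4890    12,848.6306
P = 4,527.4890; Macaulay duration = 12,848.6306 / 4,527.4890 = 2.83792 years.
Modified duration = D_Mac / (1 + y) = 2.83792 / 1.0925 = 2.59763 years.

2.5976 years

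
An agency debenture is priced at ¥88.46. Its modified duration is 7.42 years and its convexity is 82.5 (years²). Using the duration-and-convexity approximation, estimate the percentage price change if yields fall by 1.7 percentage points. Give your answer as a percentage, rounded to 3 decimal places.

Duration effect: -D_mod·Δy = -7.42 × (-0.017) = +0.126140
Convexity effect: ½·C·(Δy)² = 0.5 × 82.5 × (-0.017)² = +0.01192125
ΔP/P ≈ +0.126140 + 0.01192125 = +0.13806125
= +13.806125%.

+13.806%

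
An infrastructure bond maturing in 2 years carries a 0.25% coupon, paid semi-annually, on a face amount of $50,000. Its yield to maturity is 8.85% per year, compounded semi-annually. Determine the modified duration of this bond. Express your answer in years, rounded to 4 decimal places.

1.9113 years

Periodic yield y = 0.04425. First find Macaulay duration:
  t   CF        PV=CF/(1+0.04425)^t    t·PV
  1        62.50        59.8516        59.8516
  2        62.50        57.3154       114.6307
  3        62.50        54.8866       164.6599
  4    50,062.50    42,101.2119   168,404.8477
  Σ                 42,273.2655   168,743.9899
P = 42,273.2655; Macaulay duration = 168,743.9899 / 42,273.2655 = 3.99174 half-year periods = 1.99587 years.
Modified duration = D_Mac / (1 + y) = 1.99587 / 1.04425 = 1.91130 years.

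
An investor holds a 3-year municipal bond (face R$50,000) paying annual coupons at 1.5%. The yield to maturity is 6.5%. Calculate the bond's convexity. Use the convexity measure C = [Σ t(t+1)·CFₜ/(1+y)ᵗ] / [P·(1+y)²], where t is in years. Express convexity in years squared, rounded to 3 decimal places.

10.356

With y = 0.065:
  t   CF        PV=CF/(1+0.065)^t    t·PV        t(t+1)·PV
  1       750.00       704.2254       704.2254       1,408.4507
  2       750.00       661.2445     1,322.4889       3,967.4668
  3    50,750.00    42,013.3414   126,040.0242     504,160.0969
  Σ                 43,378.8112   128,066.7385     509,536.0144
P = 43,378.8112.
Convexity = Σ t(t+1)·PV / [P·(1+y)²] = 509,536.0144 / (43,378.8112 × 1.134225) = 10.35614.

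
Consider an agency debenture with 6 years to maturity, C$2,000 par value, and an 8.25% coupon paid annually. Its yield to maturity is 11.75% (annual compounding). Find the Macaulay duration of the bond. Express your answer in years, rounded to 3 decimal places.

4.873 years

Periodic yield y = 0.1175. Discount each cash flow and weight by its year:
  t   CF        PV=CF/(1+0.1175)^t    t·PV
  1       165.00       147.6510       147.6510
  2       165.00       132.1262       264.2524
  3       165.00       118.2337       354.7012
  4       165.00       105.8020       423.2079
  5       165.00        94.6774       473.3870
  6     2,165.00     1,111.6619     6,669.9712
  Σ                  1,710.1522     8,333.1706
Price P = Σ PV = 1,710.1522.
Macaulay duration = Σ(t·PV) / P = 8,333.1706 / 1,710.1522 = 4.87277 years.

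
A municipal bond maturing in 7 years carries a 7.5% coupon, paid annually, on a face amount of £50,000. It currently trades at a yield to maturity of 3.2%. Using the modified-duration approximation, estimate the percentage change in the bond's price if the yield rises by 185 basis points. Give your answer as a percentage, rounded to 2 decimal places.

Periodic yield y = 0.032. Modified duration first:
  t   CF        PV=CF/(1+0.032)^t    t·PV
  1     3,750.00     3,633.7209     3,633.7209
  2     3,750.00     3,521.0474     7,042.0948
  3     3,750.00     3,411.8676    10,235.6029
  4     3,750.00     3,306.0733    13,224.2932
  5     3,750.00     3,203.5594    16,017.7970
  6     3,750.00     3,104.2242    18,625.3454
  7    53,750.00    43,114.2254   301,799.5776
  Σ                 63,294.7183   370,578.4319
P = 63,294.7183; D_Mac = 5.85481 yrs; D_mod = 5.85481/(1+0.032) = 5.67326 yrs.
ΔP/P ≈ -D_mod · Δy = -5.67326 × (+0.0185) = -0.104955 = -10.4955%.

-10.50%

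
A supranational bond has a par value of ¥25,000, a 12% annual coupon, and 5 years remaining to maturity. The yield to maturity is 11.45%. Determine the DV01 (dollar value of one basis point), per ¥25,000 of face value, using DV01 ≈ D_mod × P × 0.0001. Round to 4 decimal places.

Periodic yield y = 0.1145.
  t   CF        PV=CF/(1+0.1145)^t    t·PV
  1     3,000.00     2,691.7900     2,691.7900
  2     3,000.00     2,415.2445     4,830.4891
  3     3,000.00     2,167.1104     6,501.3312
  4     3,000.00     1,944.4687     7,777.8749
  5    28,000.00    16,283.8715    81,419.3576
  Σ                 25,502.4852   103,220.8429
P = 25,502.4852; D_Mac = 4.04748 yrs; D_mod = 3.63166 yrs.
DV01 ≈ 3.63166 × 25,502.4852 × 0.0001 = 9.261628.

¥9.2616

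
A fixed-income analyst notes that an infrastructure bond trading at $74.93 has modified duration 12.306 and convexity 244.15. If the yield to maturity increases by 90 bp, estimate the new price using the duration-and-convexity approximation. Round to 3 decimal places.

Duration effect: -D_mod·Δy = -12.306 × (+0.009) = -0.110754
Convexity effect: ½·C·(Δy)² = 0.5 × 244.15 × (0.009)² = +0.009888075
ΔP/P ≈ -0.110754 + 0.009888075 = -0.100865925
New price ≈ 74.93 × (1 - 0.100865925) = 67.37211623975.

$67.372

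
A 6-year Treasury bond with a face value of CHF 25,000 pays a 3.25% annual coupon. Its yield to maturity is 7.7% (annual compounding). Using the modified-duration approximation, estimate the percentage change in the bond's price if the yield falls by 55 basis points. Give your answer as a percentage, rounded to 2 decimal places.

Periodic yield y = 0.077. Modified duration first:
  t   CF        PV=CF/(1+0.077)^t    t·PV
  1       812.50       754.4104       754.4104
  2       812.50       700.4739     1,400.9478
  3       812.50       650.3936     1,951.1808
  4       812.50       603.8938     2,415.5751
  5       812.50       560.7185     2,803.5923
  6    25,812.50    16,540.0131    99,240.0786
  Σ                 19,809.9032   108,565.7850
P = 19,809.9032; D_Mac = 5.48038 yrs; D_mod = 5.48038/(1+0.077) = 5.08856 yrs.
ΔP/P ≈ -D_mod · Δy = -5.08856 × (-0.0055) = +0.027987 = +2.7987%.

+2.80%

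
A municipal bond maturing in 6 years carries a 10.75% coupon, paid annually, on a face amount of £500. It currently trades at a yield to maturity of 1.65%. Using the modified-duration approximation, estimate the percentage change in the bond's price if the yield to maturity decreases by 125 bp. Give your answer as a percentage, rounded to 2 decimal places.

Periodic yield y = 0.0165. Modified duration first:
  t   CF        PV=CF/(1+0.0165)^t    t·PV
  1        53.75        52.8775        52.8775
  2        53.75        52.0192       104.0384
  3        53.75        51.1748       153.5245
  4        53.75        50.3441       201.3766
  5        53.75        49.5269       247.6347
  6       553.75       501.9604     3,011.7623
  Σ                    757.9030     3,771.2140
P = 757.9030; D_Mac = 4.97585 yrs; D_mod = 4.97585/(1+0.0165) = 4.89508 yrs.
ΔP/P ≈ -D_mod · Δy = -4.89508 × (-0.0125) = +0.061189 = +6.1189%.

+6.12%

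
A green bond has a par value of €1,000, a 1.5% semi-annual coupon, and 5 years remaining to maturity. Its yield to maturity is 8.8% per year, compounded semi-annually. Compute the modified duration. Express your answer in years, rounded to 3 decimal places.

4.594 years

Periodic yield y = 0.044. First find Macaulay duration:
  t   CF        PV=CF/(1+0.044)^t    t·PV
  1         7.50         7.1839         7.1839
  2         7.50         6.8811        13.7623
  3         7.50         6.5911        19.7734
  4         7.50         6.3133        25.2534
  5         7.50         6.0473        30.2363
  6         7.50         5.7924        34.7544
  7         7.50         5.5483        38.8379
  8         7.50         5.3144        42.5155
  9         7.50         5.0905        45.8141
  10    1,007.50       654.9981     6,549.9814
  Σ                    709.7605     6,808.1126
P = 709.7605; Macaulay duration = 6,808.1126 / 709.7605 = 9.59213 half-year periods = 4.79606 years.
Modified duration = D_Mac / (1 + y) = 4.79606 / 1.044 = 4.59393 years.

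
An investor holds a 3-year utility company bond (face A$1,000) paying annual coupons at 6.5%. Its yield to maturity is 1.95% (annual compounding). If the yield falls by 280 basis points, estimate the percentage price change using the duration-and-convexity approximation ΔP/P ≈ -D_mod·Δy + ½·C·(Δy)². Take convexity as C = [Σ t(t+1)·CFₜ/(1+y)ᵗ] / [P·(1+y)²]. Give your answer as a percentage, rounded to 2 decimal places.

With y = 0.0195:
  t   CF        PV=CF/(1+0.0195)^t    t·PV        t(t+1)·PV
  1        65.00        63.7567        63.7567         127.5135
  2        65.00        62.5373       125.0745         375.2236
  3     1,065.00     1,005.0506     3,015.1517      12,060.6069
  Σ                  1,131.3446     3,203.9830      12,563.3440
P = 1,131.3446; D_Mac = 2.83201 yrs; D_mod = 2.77785 yrs; C = 10.68405.
Duration effect: -2.77785 × (-0.028) = +0.077780
Convexity effect: 0.5 × 10.68405 × (-0.028)² = +0.0041881
ΔP/P ≈ +0.077780 + 0.0041881 = +0.081968 = +8.1968%.

+8.20%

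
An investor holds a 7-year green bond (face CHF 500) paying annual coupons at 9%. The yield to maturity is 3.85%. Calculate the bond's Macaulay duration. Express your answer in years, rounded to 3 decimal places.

Periodic yield y = 0.0385. Discount each cash flow and weight by its year:
  t   CF        PV=CF/(1+0.0385)^t    t·PV
  1        45.00        43.3317        43.3317
  2        45.00        41.7253        83.4506
  3        45.00        40.1784       120.5353
  4        45.00        38.6889       154.7556
  5        45.00        37.2546       186.2730
  6        45.00        35.8735       215.2409
  7       545.00       418.3608     2,928.5257
  Σ                    655.4133     3,732.1129
Price P = Σ PV = 655.4133.
Macaulay duration = Σ(t·PV) / P = 3,732.1129 / 655.4133 = 5.69429 years.

5.694 years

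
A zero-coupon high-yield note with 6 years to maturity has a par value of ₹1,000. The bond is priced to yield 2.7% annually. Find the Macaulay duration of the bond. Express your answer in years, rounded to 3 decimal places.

A zero-coupon bond has a single cash flow at maturity, so its Macaulay duration equals its maturity: 6 years.

6.000 years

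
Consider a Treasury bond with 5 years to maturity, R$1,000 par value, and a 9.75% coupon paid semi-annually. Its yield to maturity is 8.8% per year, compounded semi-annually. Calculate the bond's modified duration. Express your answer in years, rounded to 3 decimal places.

3.921 years

Periodic yield y = 0.044. First find Macaulay duration:
  t   CF        PV=CF/(1+0.044)^t    t·PV
  1        48.75        46.6954        46.6954
  2        48.75        44.7274        89.4548
  3        48.75        42.8423       128.5270
  4        48.75        41.0367       164.1469
  5        48.75        39.3072       196.5360
  6        48.75        37.6506       225.9035
  7        48.75        36.0638       252.4464
  8        48.75        34.5438       276.3507
  9        48.75        33.0880       297.7917
  10    1,048.75       681.8157     6,818.1568
  Σ                  1,037.7709     8,496.0092
P = 1,037.7709; Macaulay duration = 8,496.0092 / 1,037.7709 = 8.18679 half-year periods = 4.09339 years.
Modified duration = D_Mac / (1 + y) = 4.09339 / 1.044 = 3.92087 years.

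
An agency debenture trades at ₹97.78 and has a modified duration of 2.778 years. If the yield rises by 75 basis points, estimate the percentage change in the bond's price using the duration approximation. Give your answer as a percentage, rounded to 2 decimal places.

-2.08%

Duration approximation: ΔP/P ≈ -D_mod · Δy = -2.778 × (+0.0075) = -0.020835.
As a percentage: -2.0835%.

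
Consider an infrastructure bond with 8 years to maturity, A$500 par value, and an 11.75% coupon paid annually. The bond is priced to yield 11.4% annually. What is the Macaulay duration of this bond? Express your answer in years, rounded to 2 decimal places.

5.62 years

Periodic yield y = 0.114. Discount each cash flow and weight by its year:
  t   CF        PV=CF/(1+0.114)^t    t·PV
  1        58.75        52.7379        52.7379
  2        58.75        47.3410        94.6820
  3        58.75        42.4964       127.4892
  4        58.75        38.1476       152.5904
  5        58.75        34.2438       171.2190
  6        58.75        30.7395       184.4370
  7        58.75        27.5938       193.1566
  8       558.75       235.5787     1,884.6296
  Σ                    508.8787     2,860.9416
Price P = Σ PV = 508.8787.
Macaulay duration = Σ(t·PV) / P = 2,860.9416 / 508.8787 = 5.62205 years.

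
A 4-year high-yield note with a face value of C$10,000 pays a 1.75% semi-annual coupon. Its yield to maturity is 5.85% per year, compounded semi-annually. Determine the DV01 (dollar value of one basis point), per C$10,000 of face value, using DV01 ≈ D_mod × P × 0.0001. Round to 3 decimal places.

C$3.216

Periodic yield y = 0.02925.
  t   CF        PV=CF/(1+0.02925)^t    t·PV
  1        87.50        85.0134        85.0134
  2        87.50        82.5974       165.1948
  3        87.50        80.2501       240.7502
  4        87.50        77.9695       311.8779
  5        87.50        75.7537       378.7683
  6        87.50        73.6008       441.6051
  7        87.50        71.5092       500.5644
  8    10,087.50     8,009.7054    64,077.6431
  Σ                  8,556.3994    66,201.4171
P = 8,556.3994; D_Mac = 7.73706 half-year periods = 3.86853 yrs; D_mod = 3.75859 yrs.
DV01 ≈ 3.75859 × 8,556.3994 × 0.0001 = 3.216003.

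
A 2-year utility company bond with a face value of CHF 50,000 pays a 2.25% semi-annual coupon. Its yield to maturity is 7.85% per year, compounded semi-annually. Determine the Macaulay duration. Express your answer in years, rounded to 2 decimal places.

1.96 years

Periodic yield y = 0.03925. Discount each cash flow and weight by its period:
  t   CF        PV=CF/(1+0.03925)^t    t·PV
  1       562.50       541.2557       541.2557
  2       562.50       520.8138     1,041.6275
  3       562.50       501.1439     1,503.4316
  4    50,562.50    43,345.9381   173,383.7523
  Σ                 44,909.1514   176,470.0672
Price P = Σ PV = 44,909.1514.
Macaulay duration = Σ(t·PV) / P = 176,470.0672 / 44,909.1514 = 3.92949 half-year periods.
In years: 3.92949 / 2 = 1.96475 years.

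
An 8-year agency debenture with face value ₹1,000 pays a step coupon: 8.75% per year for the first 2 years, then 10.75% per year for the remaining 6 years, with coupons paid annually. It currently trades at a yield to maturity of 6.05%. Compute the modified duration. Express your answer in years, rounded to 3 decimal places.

Periodic yield y = 0.0605. First find Macaulay duration:
  t   CF        PV=CF/(1+0.0605)^t    t·PV
  1        87.50        82.5083        82.5083
  2        87.50        77.8013       155.6025
  3       107.50        90.1315       270.3944
  4       107.50        84.9896       339.9584
  5       107.50        80.1411       400.7053
  6       107.50        75.5691       453.4148
  7       107.50        71.2580       498.8061
  8     1,107.50       692.2426     5,537.9412
  Σ                  1,254.6415     7,739.3310
P = 1,254.6415; Macaulay duration = 7,739.3310 / 1,254.6415 = 6.16856 years.
Modified duration = D_Mac / (1 + y) = 6.16856 / 1.0605 = 5.81665 years.

5.817 years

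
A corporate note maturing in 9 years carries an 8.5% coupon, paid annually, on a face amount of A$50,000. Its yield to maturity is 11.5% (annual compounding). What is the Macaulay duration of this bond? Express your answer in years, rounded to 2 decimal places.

Periodic yield y = 0.115. Discount each cash flow and weight by its year:
  t   CF        PV=CF/(1+0.115)^t    t·PV
  1     4,250.00     3,811.6592     3,811.6592
  2     4,250.00     3,418.5284     6,837.0568
  3     4,250.00     3,065.9448     9,197.8343
  4     4,250.00     2,749.7263    10,998.9050
  5     4,250.00     2,466.1222    12,330.6110
  6     4,250.00     2,211.7688    13,270.6127
  7     4,250.00     1,983.6491    13,885.5440
  8     4,250.00     1,779.0575    14,232.4602
  9    54,250.00    20,366.9471   183,302.5242
  Σ                 41,853.4034   267,867.2075
Price P = Σ PV = 41,853.4034.
Macaulay duration = Σ(t·PV) / P = 267,867.2075 / 41,853.4034 = 6.40013 years.

6.40 years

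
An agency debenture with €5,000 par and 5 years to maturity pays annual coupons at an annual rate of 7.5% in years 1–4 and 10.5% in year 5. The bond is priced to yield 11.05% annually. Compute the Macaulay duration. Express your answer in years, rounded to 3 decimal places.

4.310 years

Periodic yield y = 0.1105. Discount each cash flow and weight by its year:
  t   CF        PV=CF/(1+0.1105)^t    t·PV
  1       375.00       337.6857       337.6857
  2       375.00       304.0844       608.1688
  3       375.00       273.8266       821.4797
  4       375.00       246.5795       986.3181
  5     5,525.00     3,271.4438    16,357.2191
  Σ                  4,433.6201    19,110.8715
Price P = Σ PV = 4,433.6201.
Macaulay duration = Σ(t·PV) / P = 19,110.8715 / 4,433.6201 = 4.31044 years.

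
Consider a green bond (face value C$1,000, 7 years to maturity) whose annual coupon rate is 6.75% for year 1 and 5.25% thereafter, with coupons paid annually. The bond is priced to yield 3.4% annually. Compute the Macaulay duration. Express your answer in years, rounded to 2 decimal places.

Periodic yield y = 0.034. Discount each cash flow and weight by its year:
  t   CF        PV=CF/(1+0.034)^t    t·PV
  1        67.50        65.2805        65.2805
  2        52.50        49.1042        98.2083
  3        52.50        47.4895       142.4685
  4        52.50        45.9280       183.7118
  5        52.50        44.4178       222.0888
  6        52.50        42.9572       257.7433
  7     1,052.50       832.8721     5,830.1050
  Σ                  1,128.0492     6,799.6061
Price P = Σ PV = 1,128.0492.
Macaulay duration = Σ(t·PV) / P = 6,799.6061 / 1,128.0492 = 6.02776 years.

6.03 years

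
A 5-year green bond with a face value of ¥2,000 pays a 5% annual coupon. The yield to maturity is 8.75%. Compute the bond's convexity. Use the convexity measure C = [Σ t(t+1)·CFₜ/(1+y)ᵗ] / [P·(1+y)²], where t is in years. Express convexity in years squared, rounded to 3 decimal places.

22.037

With y = 0.0875:
  t   CF        PV=CF/(1+0.0875)^t    t·PV        t(t+1)·PV
  1       100.00        91.9540        91.9540         183.9080
  2       100.00        84.5554       169.1108         507.3325
  3       100.00        77.7521       233.2563         933.0254
  4       100.00        71.4962       285.9848       1,429.9239
  5     2,100.00     1,380.6162     6,903.0810      41,418.4861
  Σ                  1,706.3740     7,683.3870      44,472.6760
P = 1,706.3740.
Convexity = Σ t(t+1)·PV / [P·(1+y)²] = 44,472.6760 / (1,706.3740 × 1.182656) = 22.03741.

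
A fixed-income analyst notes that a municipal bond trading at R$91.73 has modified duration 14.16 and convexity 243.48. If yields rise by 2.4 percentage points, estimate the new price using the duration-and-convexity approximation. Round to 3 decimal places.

Duration effect: -D_mod·Δy = -14.16 × (+0.024) = -0.339840
Convexity effect: ½·C·(Δy)² = 0.5 × 243.48 × (0.024)² = +0.07012224
ΔP/P ≈ -0.339840 + 0.07012224 = -0.26971776
New price ≈ 91.73 × (1 - 0.26971776) = 66.9887898752.

R$66.989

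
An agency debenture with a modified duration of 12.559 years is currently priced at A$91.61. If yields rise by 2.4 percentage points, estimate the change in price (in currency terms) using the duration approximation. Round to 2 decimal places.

Duration approximation: ΔP/P ≈ -D_mod · Δy = -12.559 × (+0.024) = -0.301416.
ΔP ≈ 91.61 × (-0.301416) = -27.61271976.

-A$27.61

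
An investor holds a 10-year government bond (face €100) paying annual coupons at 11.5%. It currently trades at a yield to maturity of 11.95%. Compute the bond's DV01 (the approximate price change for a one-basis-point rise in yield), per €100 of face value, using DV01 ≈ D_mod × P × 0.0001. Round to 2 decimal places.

€0.06

Periodic yield y = 0.1195.
  t   CF        PV=CF/(1+0.1195)^t    t·PV
  1        11.50        10.2724        10.2724
  2        11.50         9.1759        18.3518
  3        11.50         8.1964        24.5893
  4        11.50         7.3215        29.2861
  5        11.50         6.5400        32.7000
  6        11.50         5.8419        35.0513
  7        11.50         5.2183        36.5281
  8        11.50         4.6613        37.2902
  9        11.50         4.1637        37.4734
  10      111.50        36.0607       360.6068
  Σ                     97.4522       622.1496
P = 97.4522; D_Mac = 6.38415 yrs; D_mod = 5.70268 yrs.
DV01 ≈ 5.70268 × 97.4522 × 0.0001 = 0.055574.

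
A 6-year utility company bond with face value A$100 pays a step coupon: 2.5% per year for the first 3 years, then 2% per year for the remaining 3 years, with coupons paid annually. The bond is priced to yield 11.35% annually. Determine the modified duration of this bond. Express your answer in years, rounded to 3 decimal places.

Periodic yield y = 0.1135. First find Macaulay duration:
  t   CF        PV=CF/(1+0.1135)^t    t·PV
  1         2.50         2.2452         2.2452
  2         2.50         2.0163         4.0326
  3         2.50         1.8108         5.4324
  4         2.00         1.3010         5.2039
  5         2.00         1.1684         5.8418
  6       102.00        53.5129       321.0777
  Σ                     62.0546       343.8336
P = 62.0546; Macaulay duration = 343.8336 / 62.0546 = 5.54083 years.
Modified duration = D_Mac / (1 + y) = 5.54083 / 1.1135 = 4.97604 years.

4.976 years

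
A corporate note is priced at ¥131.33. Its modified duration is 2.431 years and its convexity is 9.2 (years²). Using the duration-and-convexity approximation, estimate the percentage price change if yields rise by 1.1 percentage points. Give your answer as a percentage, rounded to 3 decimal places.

-2.618%

Duration effect: -D_mod·Δy = -2.431 × (+0.011) = -0.026741
Convexity effect: ½·C·(Δy)² = 0.5 × 9.2 × (0.011)² = +0.0005566
ΔP/P ≈ -0.026741 + 0.0005566 = -0.0261844
= -2.61844%.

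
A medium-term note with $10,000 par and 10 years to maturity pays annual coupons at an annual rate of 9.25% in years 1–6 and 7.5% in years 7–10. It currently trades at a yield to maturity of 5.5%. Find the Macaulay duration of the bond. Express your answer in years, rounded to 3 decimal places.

Periodic yield y = 0.055. Discount each cash flow and weight by its year:
  t   CF        PV=CF/(1+0.055)^t    t·PV
  1       925.00       876.7773       876.7773
  2       925.00       831.0685     1,662.1370
  3       925.00       787.7426     2,363.2279
  4       925.00       746.6755     2,986.7020
  5       925.00       707.7493     3,538.7464
  6       925.00       670.8524     4,025.1144
  7       750.00       515.5776     3,609.0432
  8       750.00       488.6992     3,909.5932
  9       750.00       463.2219     4,168.9975
  10   10,750.00     6,293.3787    62,933.7873
  Σ                 12,381.7430    90,074.1261
Price P = Σ PV = 12,381.7430.
Macaulay duration = Σ(t·PV) / P = 90,074.1261 / 12,381.7430 = 7.27475 years.

7.275 years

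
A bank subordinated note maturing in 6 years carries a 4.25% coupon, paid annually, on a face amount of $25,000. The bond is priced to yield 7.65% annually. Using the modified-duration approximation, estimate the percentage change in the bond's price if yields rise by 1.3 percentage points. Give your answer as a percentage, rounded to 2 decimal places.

-6.47%

Periodic yield y = 0.0765. Modified duration first:
  t   CF        PV=CF/(1+0.0765)^t    t·PV
  1     1,062.50       986.9949       986.9949
  2     1,062.50       916.8554     1,833.7109
  3     1,062.50       851.7004     2,555.1011
  4     1,062.50       791.1754     3,164.7018
  5     1,062.50       734.9516     3,674.7582
  6    26,062.50    16,746.8013   100,480.8078
  Σ                 21,028.4791   112,696.0747
P = 21,028.4791; D_Mac = 5.35921 yrs; D_mod = 5.35921/(1+0.0765) = 4.97837 yrs.
ΔP/P ≈ -D_mod · Δy = -4.97837 × (+0.013) = -0.064719 = -6.4719%.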